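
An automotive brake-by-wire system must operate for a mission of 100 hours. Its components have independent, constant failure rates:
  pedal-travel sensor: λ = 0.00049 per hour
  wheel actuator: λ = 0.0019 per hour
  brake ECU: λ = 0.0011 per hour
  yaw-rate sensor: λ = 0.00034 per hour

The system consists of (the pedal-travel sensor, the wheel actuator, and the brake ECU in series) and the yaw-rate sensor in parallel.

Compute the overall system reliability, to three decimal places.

0.990

R(pedal-travel sensor) = exp(−0.00049 × 100) = 0.95218
R(wheel actuator) = exp(−0.0019 × 100) = 0.82696
R(brake ECU) = exp(−0.0011 × 100) = 0.89583
R(yaw-rate sensor) = exp(−0.00034 × 100) = 0.96657
Series (pedal-travel sensor, wheel actuator, and brake ECU): 0.95218 × 0.82696 × 0.89583 = 0.70539
Parallel ([0.70539] and yaw-rate sensor): 1 − (1 − 0.70539)(1 − 0.96657) = 0.990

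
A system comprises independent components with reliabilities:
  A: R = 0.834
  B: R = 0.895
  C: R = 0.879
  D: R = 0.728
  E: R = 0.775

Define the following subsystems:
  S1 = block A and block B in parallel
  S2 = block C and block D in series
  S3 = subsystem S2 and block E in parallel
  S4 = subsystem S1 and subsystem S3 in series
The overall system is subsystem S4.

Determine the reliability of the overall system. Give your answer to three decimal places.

0.903

Parallel (A and B): 1 − (1 − 0.83400)(1 − 0.89500) = 0.98257
Series (C and D): 0.87900 × 0.72800 = 0.63991
Parallel ([0.63991] and E): 1 − (1 − 0.63991)(1 − 0.77500) = 0.91898
Series ([0.98257] and [0.91898]): 0.98257 × 0.91898 = 0.903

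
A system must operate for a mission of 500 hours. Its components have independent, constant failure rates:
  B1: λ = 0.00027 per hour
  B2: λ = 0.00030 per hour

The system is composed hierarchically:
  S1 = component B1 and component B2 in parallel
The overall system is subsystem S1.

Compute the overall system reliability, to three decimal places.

R(B1) = exp(−0.00027 × 500) = 0.87372
R(B2) = exp(−0.00030 × 500) = 0.86071
Parallel (B1 and B2): 1 − (1 − 0.87372)(1 − 0.86071) = 0.982

0.982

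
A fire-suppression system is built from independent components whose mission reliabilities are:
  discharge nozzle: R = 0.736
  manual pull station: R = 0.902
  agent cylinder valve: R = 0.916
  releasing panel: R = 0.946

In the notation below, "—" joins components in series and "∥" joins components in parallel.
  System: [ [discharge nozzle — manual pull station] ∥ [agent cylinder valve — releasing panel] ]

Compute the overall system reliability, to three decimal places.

Series (discharge nozzle and manual pull station): 0.73600 × 0.90200 = 0.66387
Series (agent cylinder valve and releasing panel): 0.91600 × 0.94600 = 0.86654
Parallel ([0.66387] and [0.86654]): 1 − (1 − 0.66387)(1 − 0.86654) = 0.955

0.955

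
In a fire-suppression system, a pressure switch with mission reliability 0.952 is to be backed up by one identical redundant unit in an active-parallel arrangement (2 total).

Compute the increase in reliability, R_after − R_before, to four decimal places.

0.0457

R_before = 0.952
R_after = 1 − (1 − 0.952)^2 = 0.9977
ΔR = 0.9977 − 0.952 = 0.0457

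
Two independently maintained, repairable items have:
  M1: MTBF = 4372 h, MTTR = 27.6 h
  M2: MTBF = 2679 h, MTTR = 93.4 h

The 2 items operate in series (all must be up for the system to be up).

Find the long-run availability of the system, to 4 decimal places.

0.9602

A(M1) = MTBF/(MTBF+MTTR) = 4372/(4372+27.6) = 0.993727
A(M2) = MTBF/(MTBF+MTTR) = 2679/(2679+93.4) = 0.966311
Series availability: 0.993727 × 0.966311 = 0.9602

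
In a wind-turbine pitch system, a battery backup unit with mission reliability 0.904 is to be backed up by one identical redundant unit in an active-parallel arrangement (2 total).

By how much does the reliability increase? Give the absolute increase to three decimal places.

R_before = 0.904
R_after = 1 − (1 − 0.904)^2 = 0.991
ΔR = 0.991 − 0.904 = 0.087

0.087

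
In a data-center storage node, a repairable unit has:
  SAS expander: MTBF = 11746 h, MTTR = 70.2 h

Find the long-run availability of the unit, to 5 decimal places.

0.99406

A(SAS expander) = MTBF/(MTBF+MTTR) = 11746/(11746+70.2) = 0.99406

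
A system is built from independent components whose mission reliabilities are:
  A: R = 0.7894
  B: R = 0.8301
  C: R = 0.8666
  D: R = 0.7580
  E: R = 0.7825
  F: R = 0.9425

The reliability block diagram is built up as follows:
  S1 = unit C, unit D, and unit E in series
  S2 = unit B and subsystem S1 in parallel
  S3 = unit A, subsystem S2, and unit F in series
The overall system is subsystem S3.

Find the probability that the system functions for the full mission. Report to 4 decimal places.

0.6826

Series (C, D, and E): 0.866600 × 0.758000 × 0.782500 = 0.514011
Parallel (B and [0.514011]): 1 − (1 − 0.830100)(1 − 0.514011) = 0.917430
Series (A, [0.917430], and F): 0.789400 × 0.917430 × 0.942500 = 0.6826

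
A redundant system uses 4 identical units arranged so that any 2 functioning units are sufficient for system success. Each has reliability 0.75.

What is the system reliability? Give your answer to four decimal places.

R = Σ_{i=2}^{4} C(4,i) p^i (1−p)^{4−i} with p = 0.75
C(4,2)·0.75^2·0.25^2 = 0.210938
C(4,3)·0.75^3·0.25^1 = 0.421875
C(4,4)·0.75^4·0.25^0 = 0.316406
Sum = 0.9492

0.9492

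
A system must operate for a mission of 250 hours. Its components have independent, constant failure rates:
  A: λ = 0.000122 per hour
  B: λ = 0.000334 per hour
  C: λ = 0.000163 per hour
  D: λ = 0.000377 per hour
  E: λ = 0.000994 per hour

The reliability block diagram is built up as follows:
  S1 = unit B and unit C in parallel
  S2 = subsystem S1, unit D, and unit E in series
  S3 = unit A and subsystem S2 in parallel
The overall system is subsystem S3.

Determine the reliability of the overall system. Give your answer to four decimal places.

0.9912

R(A) = exp(−0.000122 × 250) = 0.969960
R(B) = exp(−0.000334 × 250) = 0.919891
R(C) = exp(−0.000163 × 250) = 0.960069
R(D) = exp(−0.000377 × 250) = 0.910055
R(E) = exp(−0.000994 × 250) = 0.779970
Parallel (B and C): 1 − (1 − 0.919891)(1 − 0.960069) = 0.996801
Series ([0.996801], D, and E): 0.996801 × 0.910055 × 0.779970 = 0.707545
Parallel (A and [0.707545]): 1 − (1 − 0.969960)(1 − 0.707545) = 0.9912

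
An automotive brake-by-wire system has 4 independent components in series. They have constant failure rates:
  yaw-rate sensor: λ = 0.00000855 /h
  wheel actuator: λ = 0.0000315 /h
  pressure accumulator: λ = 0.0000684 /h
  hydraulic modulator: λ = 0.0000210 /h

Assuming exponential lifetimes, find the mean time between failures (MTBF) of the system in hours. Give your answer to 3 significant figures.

7720

Series of exponential components: λ_sys = Σ λ_i
λ_sys = 0.00000855 + 0.0000315 + 0.0000684 + 0.0000210 = 1.2945e-04 /h
MTBF = 1 / λ_sys = 7720 h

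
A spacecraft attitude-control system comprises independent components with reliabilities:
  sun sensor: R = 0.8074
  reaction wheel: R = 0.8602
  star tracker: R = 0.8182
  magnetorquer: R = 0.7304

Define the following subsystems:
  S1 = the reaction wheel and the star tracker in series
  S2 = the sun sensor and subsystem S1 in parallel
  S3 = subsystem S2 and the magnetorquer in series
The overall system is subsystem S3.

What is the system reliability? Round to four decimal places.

Series (reaction wheel and star tracker): 0.860200 × 0.818200 = 0.703816
Parallel (sun sensor and [0.703816]): 1 − (1 − 0.807400)(1 − 0.703816) = 0.942955
Series ([0.942955] and magnetorquer): 0.942955 × 0.730400 = 0.6887

0.6887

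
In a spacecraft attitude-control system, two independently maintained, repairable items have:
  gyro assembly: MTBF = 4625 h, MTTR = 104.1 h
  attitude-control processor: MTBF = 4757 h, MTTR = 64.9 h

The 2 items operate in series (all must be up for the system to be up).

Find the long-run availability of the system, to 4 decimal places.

0.9648

A(gyro assembly) = MTBF/(MTBF+MTTR) = 4625/(4625+104.1) = 0.977987
A(attitude-control processor) = MTBF/(MTBF+MTTR) = 4757/(4757+64.9) = 0.986541
Series availability: 0.977987 × 0.986541 = 0.9648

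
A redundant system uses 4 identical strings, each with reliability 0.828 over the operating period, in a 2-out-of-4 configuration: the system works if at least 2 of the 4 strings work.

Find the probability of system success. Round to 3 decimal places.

R = Σ_{i=2}^{4} C(4,i) p^i (1−p)^{4−i} with p = 0.828
C(4,2)·0.828^2·0.172^2 = 0.12169
C(4,3)·0.828^3·0.172^1 = 0.39055
C(4,4)·0.828^4·0.172^0 = 0.47003
Sum = 0.982

0.982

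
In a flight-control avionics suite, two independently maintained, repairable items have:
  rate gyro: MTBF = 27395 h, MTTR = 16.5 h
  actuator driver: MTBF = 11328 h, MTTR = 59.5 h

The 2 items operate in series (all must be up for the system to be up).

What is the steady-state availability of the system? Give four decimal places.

A(rate gyro) = MTBF/(MTBF+MTTR) = 27395/(27395+16.5) = 0.999398
A(actuator driver) = MTBF/(MTBF+MTTR) = 11328/(11328+59.5) = 0.994775
Series availability: 0.999398 × 0.994775 = 0.9942

0.9942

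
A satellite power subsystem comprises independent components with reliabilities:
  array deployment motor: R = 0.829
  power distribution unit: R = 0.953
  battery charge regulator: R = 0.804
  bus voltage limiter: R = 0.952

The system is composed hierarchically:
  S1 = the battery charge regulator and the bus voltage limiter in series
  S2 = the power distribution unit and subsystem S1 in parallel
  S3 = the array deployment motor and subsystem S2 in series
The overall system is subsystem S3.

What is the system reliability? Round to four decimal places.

0.8199

Series (battery charge regulator and bus voltage limiter): 0.804000 × 0.952000 = 0.765408
Parallel (power distribution unit and [0.765408]): 1 − (1 − 0.953000)(1 − 0.765408) = 0.988974
Series (array deployment motor and [0.988974]): 0.829000 × 0.988974 = 0.8199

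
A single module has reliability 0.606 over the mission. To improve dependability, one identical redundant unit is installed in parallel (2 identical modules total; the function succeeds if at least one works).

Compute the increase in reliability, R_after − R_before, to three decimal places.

R_before = 0.606
R_after = 1 − (1 − 0.606)^2 = 0.845
ΔR = 0.845 − 0.606 = 0.239

0.239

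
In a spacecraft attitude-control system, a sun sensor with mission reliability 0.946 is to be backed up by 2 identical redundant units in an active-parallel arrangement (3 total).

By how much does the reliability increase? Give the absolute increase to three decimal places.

R_before = 0.946
R_after = 1 − (1 − 0.946)^3 = 1.000
ΔR = 1.000 − 0.946 = 0.054

0.054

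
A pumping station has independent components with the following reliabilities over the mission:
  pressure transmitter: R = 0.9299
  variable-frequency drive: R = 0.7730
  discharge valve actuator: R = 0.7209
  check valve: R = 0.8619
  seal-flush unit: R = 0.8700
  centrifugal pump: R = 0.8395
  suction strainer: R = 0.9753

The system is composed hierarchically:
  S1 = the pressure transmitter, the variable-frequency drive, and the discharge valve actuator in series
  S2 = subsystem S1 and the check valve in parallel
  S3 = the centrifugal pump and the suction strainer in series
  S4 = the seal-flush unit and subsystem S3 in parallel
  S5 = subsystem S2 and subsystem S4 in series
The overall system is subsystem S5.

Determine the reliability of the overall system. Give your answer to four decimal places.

Series (pressure transmitter, variable-frequency drive, and discharge valve actuator): 0.929900 × 0.773000 × 0.720900 = 0.518192
Parallel ([0.518192] and check valve): 1 − (1 − 0.518192)(1 − 0.861900) = 0.933462
Series (centrifugal pump and suction strainer): 0.839500 × 0.975300 = 0.818764
Parallel (seal-flush unit and [0.818764]): 1 − (1 − 0.870000)(1 − 0.818764) = 0.976439
Series ([0.933462] and [0.976439]): 0.933462 × 0.976439 = 0.9115

0.9115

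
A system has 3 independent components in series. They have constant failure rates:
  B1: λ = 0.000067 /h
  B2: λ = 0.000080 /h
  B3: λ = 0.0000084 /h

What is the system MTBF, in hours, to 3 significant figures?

Series of exponential components: λ_sys = Σ λ_i
λ_sys = 0.000067 + 0.000080 + 0.0000084 = 1.5540e-04 /h
MTBF = 1 / λ_sys = 6440 h

6440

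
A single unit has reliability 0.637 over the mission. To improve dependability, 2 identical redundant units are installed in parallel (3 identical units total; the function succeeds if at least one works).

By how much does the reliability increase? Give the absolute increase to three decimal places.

R_before = 0.637
R_after = 1 − (1 − 0.637)^3 = 0.952
ΔR = 0.952 − 0.637 = 0.315

0.315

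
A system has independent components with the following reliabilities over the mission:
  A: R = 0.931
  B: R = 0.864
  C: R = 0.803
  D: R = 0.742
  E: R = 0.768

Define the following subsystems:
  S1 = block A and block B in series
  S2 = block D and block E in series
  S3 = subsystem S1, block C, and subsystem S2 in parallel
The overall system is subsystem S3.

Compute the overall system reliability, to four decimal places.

Series (A and B): 0.931000 × 0.864000 = 0.804384
Series (D and E): 0.742000 × 0.768000 = 0.569856
Parallel ([0.804384], C, and [0.569856]): 1 − (1 − 0.804384)(1 − 0.803000)(1 − 0.569856) = 0.9834

0.9834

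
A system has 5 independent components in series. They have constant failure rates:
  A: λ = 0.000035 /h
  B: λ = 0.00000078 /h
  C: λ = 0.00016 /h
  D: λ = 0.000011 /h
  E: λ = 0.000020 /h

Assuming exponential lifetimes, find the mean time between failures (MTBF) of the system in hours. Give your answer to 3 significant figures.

Series of exponential components: λ_sys = Σ λ_i
λ_sys = 0.000035 + 0.00000078 + 0.00016 + 0.000011 + 0.000020 = 2.2678e-04 /h
MTBF = 1 / λ_sys = 4410 h

4410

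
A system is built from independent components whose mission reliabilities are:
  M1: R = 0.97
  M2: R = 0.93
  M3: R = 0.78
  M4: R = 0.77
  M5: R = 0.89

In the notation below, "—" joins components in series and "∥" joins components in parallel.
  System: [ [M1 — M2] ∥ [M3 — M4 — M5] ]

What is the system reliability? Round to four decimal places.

0.9544

Series (M1 and M2): 0.970000 × 0.930000 = 0.902100
Series (M3, M4, and M5): 0.780000 × 0.770000 × 0.890000 = 0.534534
Parallel ([0.902100] and [0.534534]): 1 − (1 − 0.902100)(1 − 0.534534) = 0.9544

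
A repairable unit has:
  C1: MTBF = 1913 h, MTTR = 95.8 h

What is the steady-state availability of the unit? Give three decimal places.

A(C1) = MTBF/(MTBF+MTTR) = 1913/(1913+95.8) = 0.952

0.952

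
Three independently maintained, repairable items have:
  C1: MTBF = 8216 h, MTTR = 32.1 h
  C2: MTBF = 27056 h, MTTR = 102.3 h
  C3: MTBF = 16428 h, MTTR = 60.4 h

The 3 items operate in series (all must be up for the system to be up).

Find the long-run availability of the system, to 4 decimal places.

0.9887

A(C1) = MTBF/(MTBF+MTTR) = 8216/(8216+32.1) = 0.996108
A(C2) = MTBF/(MTBF+MTTR) = 27056/(27056+102.3) = 0.996233
A(C3) = MTBF/(MTBF+MTTR) = 16428/(16428+60.4) = 0.996337
Series availability: 0.996108 × 0.996233 × 0.996337 = 0.9887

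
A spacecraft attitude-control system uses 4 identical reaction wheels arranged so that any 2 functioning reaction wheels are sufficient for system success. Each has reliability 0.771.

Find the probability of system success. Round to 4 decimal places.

0.9602

R = Σ_{i=2}^{4} C(4,i) p^i (1−p)^{4−i} with p = 0.771
C(4,2)·0.771^2·0.229^2 = 0.187038
C(4,3)·0.771^3·0.229^1 = 0.419816
C(4,4)·0.771^4·0.229^0 = 0.353360
Sum = 0.9602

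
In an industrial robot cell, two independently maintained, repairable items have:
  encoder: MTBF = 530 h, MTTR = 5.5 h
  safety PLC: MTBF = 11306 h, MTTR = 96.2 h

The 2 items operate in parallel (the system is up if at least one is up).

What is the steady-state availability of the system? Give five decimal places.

0.99991

A(encoder) = MTBF/(MTBF+MTTR) = 530/(530+5.5) = 0.989729
A(safety PLC) = MTBF/(MTBF+MTTR) = 11306/(11306+96.2) = 0.991563
Parallel availability: 1 − (1 − 0.989729)(1 − 0.991563) = 0.99991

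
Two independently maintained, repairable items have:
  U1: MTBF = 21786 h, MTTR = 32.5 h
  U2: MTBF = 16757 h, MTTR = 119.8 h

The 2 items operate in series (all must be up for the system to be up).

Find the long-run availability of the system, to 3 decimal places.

0.991

A(U1) = MTBF/(MTBF+MTTR) = 21786/(21786+32.5) = 0.998510
A(U2) = MTBF/(MTBF+MTTR) = 16757/(16757+119.8) = 0.992901
Series availability: 0.998510 × 0.992901 = 0.991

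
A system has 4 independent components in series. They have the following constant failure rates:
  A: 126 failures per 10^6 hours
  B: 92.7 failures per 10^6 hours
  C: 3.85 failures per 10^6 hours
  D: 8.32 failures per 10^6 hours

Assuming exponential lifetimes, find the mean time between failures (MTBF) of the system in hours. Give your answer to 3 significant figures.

Series of exponential components: λ_sys = Σ λ_i
λ_sys = 0.000126 + 0.0000927 + 0.00000385 + 0.00000832 = 2.3087e-04 /h
MTBF = 1 / λ_sys = 4330 h

4330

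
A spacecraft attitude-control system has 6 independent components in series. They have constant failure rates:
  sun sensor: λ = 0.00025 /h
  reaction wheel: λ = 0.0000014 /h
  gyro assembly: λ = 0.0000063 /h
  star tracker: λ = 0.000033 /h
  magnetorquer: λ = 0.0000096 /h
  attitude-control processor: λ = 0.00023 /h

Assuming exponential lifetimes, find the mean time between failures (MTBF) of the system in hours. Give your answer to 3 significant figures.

1890

Series of exponential components: λ_sys = Σ λ_i
λ_sys = 0.00025 + 0.0000014 + 0.0000063 + 0.000033 + 0.0000096 + 0.00023 = 5.3030e-04 /h
MTBF = 1 / λ_sys = 1890 h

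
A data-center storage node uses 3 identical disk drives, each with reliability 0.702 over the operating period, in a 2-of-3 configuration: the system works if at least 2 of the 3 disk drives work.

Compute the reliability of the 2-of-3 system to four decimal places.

0.7865

R = Σ_{i=2}^{3} C(3,i) p^i (1−p)^{3−i} with p = 0.702
C(3,2)·0.702^2·0.298^1 = 0.440567
C(3,3)·0.702^3·0.298^0 = 0.345948
Sum = 0.7865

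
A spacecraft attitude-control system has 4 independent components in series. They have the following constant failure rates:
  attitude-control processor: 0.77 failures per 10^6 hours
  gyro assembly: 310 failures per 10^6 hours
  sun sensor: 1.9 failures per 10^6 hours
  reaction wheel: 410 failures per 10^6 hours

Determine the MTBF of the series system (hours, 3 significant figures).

Series of exponential components: λ_sys = Σ λ_i
λ_sys = 0.00000077 + 0.00031 + 0.0000019 + 0.00041 = 7.2267e-04 /h
MTBF = 1 / λ_sys = 1380 h

1380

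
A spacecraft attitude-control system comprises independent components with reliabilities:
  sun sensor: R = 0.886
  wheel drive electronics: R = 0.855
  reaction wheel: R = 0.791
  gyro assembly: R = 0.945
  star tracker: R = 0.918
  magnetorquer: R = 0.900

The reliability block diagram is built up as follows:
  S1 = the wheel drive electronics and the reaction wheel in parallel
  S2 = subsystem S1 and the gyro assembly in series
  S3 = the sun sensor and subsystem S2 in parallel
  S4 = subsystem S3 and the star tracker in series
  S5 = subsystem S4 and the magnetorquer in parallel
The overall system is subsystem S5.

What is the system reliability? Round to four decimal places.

Parallel (wheel drive electronics and reaction wheel): 1 − (1 − 0.855000)(1 − 0.791000) = 0.969695
Series ([0.969695] and gyro assembly): 0.969695 × 0.945000 = 0.916362
Parallel (sun sensor and [0.916362]): 1 − (1 − 0.886000)(1 − 0.916362) = 0.990465
Series ([0.990465] and star tracker): 0.990465 × 0.918000 = 0.909247
Parallel ([0.909247] and magnetorquer): 1 − (1 − 0.909247)(1 − 0.900000) = 0.9909

0.9909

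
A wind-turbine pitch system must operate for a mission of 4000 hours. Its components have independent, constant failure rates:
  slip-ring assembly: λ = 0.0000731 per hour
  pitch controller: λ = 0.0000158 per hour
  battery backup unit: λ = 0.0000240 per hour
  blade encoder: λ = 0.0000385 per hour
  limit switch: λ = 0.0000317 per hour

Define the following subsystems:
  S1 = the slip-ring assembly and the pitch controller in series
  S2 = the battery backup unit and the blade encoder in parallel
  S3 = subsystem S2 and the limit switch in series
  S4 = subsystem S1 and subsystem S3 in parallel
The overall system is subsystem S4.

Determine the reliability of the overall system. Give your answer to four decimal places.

R(slip-ring assembly) = exp(−0.0000731 × 4000) = 0.746470
R(pitch controller) = exp(−0.0000158 × 4000) = 0.938756
R(battery backup unit) = exp(−0.0000240 × 4000) = 0.908464
R(blade encoder) = exp(−0.0000385 × 4000) = 0.857272
R(limit switch) = exp(−0.0000317 × 4000) = 0.880910
Series (slip-ring assembly and pitch controller): 0.746470 × 0.938756 = 0.700753
Parallel (battery backup unit and blade encoder): 1 − (1 − 0.908464)(1 − 0.857272) = 0.986935
Series ([0.986935] and limit switch): 0.986935 × 0.880910 = 0.869401
Parallel ([0.700753] and [0.869401]): 1 − (1 − 0.700753)(1 − 0.869401) = 0.9609

0.9609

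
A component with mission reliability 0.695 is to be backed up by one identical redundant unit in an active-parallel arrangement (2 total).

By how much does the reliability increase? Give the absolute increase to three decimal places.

0.212

R_before = 0.695
R_after = 1 − (1 − 0.695)^2 = 0.907
ΔR = 0.907 − 0.695 = 0.212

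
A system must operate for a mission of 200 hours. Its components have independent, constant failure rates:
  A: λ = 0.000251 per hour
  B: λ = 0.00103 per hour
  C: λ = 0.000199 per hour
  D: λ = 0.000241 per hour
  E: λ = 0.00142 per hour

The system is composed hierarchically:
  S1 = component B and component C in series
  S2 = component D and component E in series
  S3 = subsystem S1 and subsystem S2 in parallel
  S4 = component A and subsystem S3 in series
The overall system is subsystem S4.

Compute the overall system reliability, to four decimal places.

R(A) = exp(−0.000251 × 200) = 0.951039
R(B) = exp(−0.00103 × 200) = 0.813833
R(C) = exp(−0.000199 × 200) = 0.960982
R(D) = exp(−0.000241 × 200) = 0.952943
R(E) = exp(−0.00142 × 200) = 0.752767
Series (B and C): 0.813833 × 0.960982 = 0.782079
Series (D and E): 0.952943 × 0.752767 = 0.717344
Parallel ([0.782079] and [0.717344]): 1 − (1 − 0.782079)(1 − 0.717344) = 0.938403
Series (A and [0.938403]): 0.951039 × 0.938403 = 0.8925

0.8925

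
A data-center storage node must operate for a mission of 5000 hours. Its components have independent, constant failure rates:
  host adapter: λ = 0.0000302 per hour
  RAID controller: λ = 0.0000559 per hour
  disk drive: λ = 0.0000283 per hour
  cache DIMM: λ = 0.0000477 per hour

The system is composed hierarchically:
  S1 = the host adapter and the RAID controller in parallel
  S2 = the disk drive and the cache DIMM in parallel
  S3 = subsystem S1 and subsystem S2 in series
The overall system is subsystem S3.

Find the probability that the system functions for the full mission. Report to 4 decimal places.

R(host adapter) = exp(−0.0000302 × 5000) = 0.859848
R(RAID controller) = exp(−0.0000559 × 5000) = 0.756162
R(disk drive) = exp(−0.0000283 × 5000) = 0.868055
R(cache DIMM) = exp(−0.0000477 × 5000) = 0.787809
Parallel (host adapter and RAID controller): 1 − (1 − 0.859848)(1 − 0.756162) = 0.965826
Parallel (disk drive and cache DIMM): 1 − (1 − 0.868055)(1 − 0.787809) = 0.972002
Series ([0.965826] and [0.972002]): 0.965826 × 0.972002 = 0.9388

0.9388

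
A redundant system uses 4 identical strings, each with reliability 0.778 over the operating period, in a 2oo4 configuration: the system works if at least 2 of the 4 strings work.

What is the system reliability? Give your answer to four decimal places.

0.9635

R = Σ_{i=2}^{4} C(4,i) p^i (1−p)^{4−i} with p = 0.778
C(4,2)·0.778^2·0.222^2 = 0.178985
C(4,3)·0.778^3·0.222^1 = 0.418169
C(4,4)·0.778^4·0.222^0 = 0.366369
Sum = 0.9635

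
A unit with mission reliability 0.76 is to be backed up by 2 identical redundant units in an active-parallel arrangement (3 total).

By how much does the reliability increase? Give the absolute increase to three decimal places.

0.226

R_before = 0.76
R_after = 1 − (1 − 0.76)^3 = 0.986
ΔR = 0.986 − 0.76 = 0.226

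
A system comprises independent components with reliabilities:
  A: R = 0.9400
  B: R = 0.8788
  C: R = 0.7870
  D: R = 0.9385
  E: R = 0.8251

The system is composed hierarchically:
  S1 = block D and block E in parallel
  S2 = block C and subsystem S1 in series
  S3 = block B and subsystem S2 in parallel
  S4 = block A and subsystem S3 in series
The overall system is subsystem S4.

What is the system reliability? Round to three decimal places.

0.915

Parallel (D and E): 1 − (1 − 0.93850)(1 − 0.82510) = 0.98924
Series (C and [0.98924]): 0.78700 × 0.98924 = 0.77853
Parallel (B and [0.77853]): 1 − (1 − 0.87880)(1 − 0.77853) = 0.97316
Series (A and [0.97316]): 0.94000 × 0.97316 = 0.915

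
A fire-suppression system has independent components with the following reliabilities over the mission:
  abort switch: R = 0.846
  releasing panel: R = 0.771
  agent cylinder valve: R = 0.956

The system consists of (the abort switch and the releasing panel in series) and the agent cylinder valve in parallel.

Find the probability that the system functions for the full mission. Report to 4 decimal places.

Series (abort switch and releasing panel): 0.846000 × 0.771000 = 0.652266
Parallel ([0.652266] and agent cylinder valve): 1 − (1 − 0.652266)(1 − 0.956000) = 0.9847

0.9847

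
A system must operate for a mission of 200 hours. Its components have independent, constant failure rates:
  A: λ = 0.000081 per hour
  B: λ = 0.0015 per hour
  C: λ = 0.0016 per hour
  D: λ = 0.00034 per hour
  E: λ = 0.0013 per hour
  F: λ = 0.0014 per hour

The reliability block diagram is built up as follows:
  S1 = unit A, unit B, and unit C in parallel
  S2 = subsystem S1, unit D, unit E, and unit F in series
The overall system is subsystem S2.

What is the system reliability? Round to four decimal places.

R(A) = exp(−0.000081 × 200) = 0.983931
R(B) = exp(−0.0015 × 200) = 0.740818
R(C) = exp(−0.0016 × 200) = 0.726149
R(D) = exp(−0.00034 × 200) = 0.934260
R(E) = exp(−0.0013 × 200) = 0.771052
R(F) = exp(−0.0014 × 200) = 0.755784
Parallel (A, B, and C): 1 − (1 − 0.983931)(1 − 0.740818)(1 − 0.726149) = 0.998859
Series ([0.998859], D, E, and F): 0.998859 × 0.934260 × 0.771052 × 0.755784 = 0.5438

0.5438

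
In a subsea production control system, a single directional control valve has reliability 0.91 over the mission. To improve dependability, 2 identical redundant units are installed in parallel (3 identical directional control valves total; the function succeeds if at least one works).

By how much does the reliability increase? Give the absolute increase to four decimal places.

0.0893

R_before = 0.91
R_after = 1 − (1 − 0.91)^3 = 0.9993
ΔR = 0.9993 − 0.91 = 0.0893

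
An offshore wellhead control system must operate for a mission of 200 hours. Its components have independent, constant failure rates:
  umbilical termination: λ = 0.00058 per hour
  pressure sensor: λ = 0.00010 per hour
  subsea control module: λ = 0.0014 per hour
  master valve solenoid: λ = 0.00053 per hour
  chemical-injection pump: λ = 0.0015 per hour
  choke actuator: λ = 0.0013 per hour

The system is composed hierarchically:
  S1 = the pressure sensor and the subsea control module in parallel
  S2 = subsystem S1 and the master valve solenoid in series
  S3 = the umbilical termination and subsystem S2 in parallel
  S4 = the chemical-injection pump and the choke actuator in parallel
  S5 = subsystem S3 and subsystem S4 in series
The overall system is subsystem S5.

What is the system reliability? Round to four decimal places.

0.9299

R(umbilical termination) = exp(−0.00058 × 200) = 0.890475
R(pressure sensor) = exp(−0.00010 × 200) = 0.980199
R(subsea control module) = exp(−0.0014 × 200) = 0.755784
R(master valve solenoid) = exp(−0.00053 × 200) = 0.899425
R(chemical-injection pump) = exp(−0.0015 × 200) = 0.740818
R(choke actuator) = exp(−0.0013 × 200) = 0.771052
Parallel (pressure sensor and subsea control module): 1 − (1 − 0.980199)(1 − 0.755784) = 0.995164
Series ([0.995164] and master valve solenoid): 0.995164 × 0.899425 = 0.895075
Parallel (umbilical termination and [0.895075]): 1 − (1 − 0.890475)(1 − 0.895075) = 0.988508
Parallel (chemical-injection pump and choke actuator): 1 − (1 − 0.740818)(1 − 0.771052) = 0.940661
Series ([0.988508] and [0.940661]): 0.988508 × 0.940661 = 0.9299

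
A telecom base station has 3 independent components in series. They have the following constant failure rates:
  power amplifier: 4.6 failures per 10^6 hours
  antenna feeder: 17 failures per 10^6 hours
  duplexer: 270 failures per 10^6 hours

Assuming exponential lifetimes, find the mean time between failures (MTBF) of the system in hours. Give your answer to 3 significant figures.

3430

Series of exponential components: λ_sys = Σ λ_i
λ_sys = 0.0000046 + 0.000017 + 0.00027 = 2.9160e-04 /h
MTBF = 1 / λ_sys = 3430 h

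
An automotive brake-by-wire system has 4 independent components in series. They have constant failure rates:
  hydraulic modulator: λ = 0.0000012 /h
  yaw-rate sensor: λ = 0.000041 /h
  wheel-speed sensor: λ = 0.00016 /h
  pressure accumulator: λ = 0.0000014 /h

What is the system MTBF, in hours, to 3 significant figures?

Series of exponential components: λ_sys = Σ λ_i
λ_sys = 0.0000012 + 0.000041 + 0.00016 + 0.0000014 = 2.0360e-04 /h
MTBF = 1 / λ_sys = 4910 h

4910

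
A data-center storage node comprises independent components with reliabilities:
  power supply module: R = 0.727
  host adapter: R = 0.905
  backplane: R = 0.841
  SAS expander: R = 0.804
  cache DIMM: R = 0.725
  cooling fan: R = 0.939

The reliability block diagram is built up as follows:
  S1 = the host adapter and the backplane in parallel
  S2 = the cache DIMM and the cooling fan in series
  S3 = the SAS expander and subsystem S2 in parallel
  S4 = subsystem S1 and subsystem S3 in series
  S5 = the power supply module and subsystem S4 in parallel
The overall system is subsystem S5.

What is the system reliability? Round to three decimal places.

Parallel (host adapter and backplane): 1 − (1 − 0.90500)(1 − 0.84100) = 0.98490
Series (cache DIMM and cooling fan): 0.72500 × 0.93900 = 0.68078
Parallel (SAS expander and [0.68078]): 1 − (1 − 0.80400)(1 − 0.68078) = 0.93743
Series ([0.98490] and [0.93743]): 0.98490 × 0.93743 = 0.92327
Parallel (power supply module and [0.92327]): 1 − (1 − 0.72700)(1 − 0.92327) = 0.979

0.979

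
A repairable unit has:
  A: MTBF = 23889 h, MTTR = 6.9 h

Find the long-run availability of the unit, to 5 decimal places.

0.99971

A(A) = MTBF/(MTBF+MTTR) = 23889/(23889+6.9) = 0.99971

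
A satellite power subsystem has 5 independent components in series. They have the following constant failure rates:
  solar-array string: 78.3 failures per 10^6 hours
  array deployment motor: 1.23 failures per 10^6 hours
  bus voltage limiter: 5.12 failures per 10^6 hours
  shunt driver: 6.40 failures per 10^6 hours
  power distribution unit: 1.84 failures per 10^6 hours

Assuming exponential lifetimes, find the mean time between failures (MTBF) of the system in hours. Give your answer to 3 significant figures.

10800

Series of exponential components: λ_sys = Σ λ_i
λ_sys = 0.0000783 + 0.00000123 + 0.00000512 + 0.00000640 + 0.00000184 = 9.2890e-05 /h
MTBF = 1 / λ_sys = 10800 h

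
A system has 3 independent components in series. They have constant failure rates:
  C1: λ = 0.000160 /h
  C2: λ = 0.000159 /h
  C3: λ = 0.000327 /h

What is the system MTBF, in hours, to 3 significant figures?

Series of exponential components: λ_sys = Σ λ_i
λ_sys = 0.000160 + 0.000159 + 0.000327 = 6.4600e-04 /h
MTBF = 1 / λ_sys = 1550 h

1550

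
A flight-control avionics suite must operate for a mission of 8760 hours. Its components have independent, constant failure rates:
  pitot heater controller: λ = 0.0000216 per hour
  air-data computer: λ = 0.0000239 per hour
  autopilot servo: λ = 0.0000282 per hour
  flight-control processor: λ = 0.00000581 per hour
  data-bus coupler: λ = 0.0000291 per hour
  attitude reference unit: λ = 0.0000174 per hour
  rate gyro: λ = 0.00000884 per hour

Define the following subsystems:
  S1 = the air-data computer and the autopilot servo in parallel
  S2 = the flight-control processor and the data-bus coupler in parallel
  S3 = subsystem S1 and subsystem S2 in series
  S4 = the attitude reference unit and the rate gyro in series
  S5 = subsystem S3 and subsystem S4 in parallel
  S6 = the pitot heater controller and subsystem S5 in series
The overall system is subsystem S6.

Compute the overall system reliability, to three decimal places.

0.819

R(pitot heater controller) = exp(−0.0000216 × 8760) = 0.82761
R(air-data computer) = exp(−0.0000239 × 8760) = 0.81110
R(autopilot servo) = exp(−0.0000282 × 8760) = 0.78112
R(flight-control processor) = exp(−0.00000581 × 8760) = 0.95038
R(data-bus coupler) = exp(−0.0000291 × 8760) = 0.77498
R(attitude reference unit) = exp(−0.0000174 × 8760) = 0.85862
R(rate gyro) = exp(−0.00000884 × 8760) = 0.92548
Parallel (air-data computer and autopilot servo): 1 − (1 − 0.81110)(1 − 0.78112) = 0.95865
Parallel (flight-control processor and data-bus coupler): 1 − (1 − 0.95038)(1 − 0.77498) = 0.98883
Series ([0.95865] and [0.98883]): 0.95865 × 0.98883 = 0.94794
Series (attitude reference unit and rate gyro): 0.85862 × 0.92548 = 0.79464
Parallel ([0.94794] and [0.79464]): 1 − (1 − 0.94794)(1 − 0.79464) = 0.98931
Series (pitot heater controller and [0.98931]): 0.82761 × 0.98931 = 0.819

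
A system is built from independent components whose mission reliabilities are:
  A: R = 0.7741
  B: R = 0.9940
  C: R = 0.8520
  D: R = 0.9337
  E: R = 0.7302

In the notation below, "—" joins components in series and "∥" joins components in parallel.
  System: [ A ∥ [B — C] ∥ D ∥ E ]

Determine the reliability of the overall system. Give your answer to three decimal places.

Series (B and C): 0.99400 × 0.85200 = 0.84689
Parallel (A, [0.84689], D, and E): 1 − (1 − 0.77410)(1 − 0.84689)(1 − 0.93370)(1 − 0.73020) = 0.999

0.999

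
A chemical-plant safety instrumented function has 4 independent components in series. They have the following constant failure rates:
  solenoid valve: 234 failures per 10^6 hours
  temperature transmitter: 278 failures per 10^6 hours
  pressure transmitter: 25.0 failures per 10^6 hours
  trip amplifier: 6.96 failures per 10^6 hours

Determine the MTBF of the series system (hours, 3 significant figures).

1840

Series of exponential components: λ_sys = Σ λ_i
λ_sys = 0.000234 + 0.000278 + 0.0000250 + 0.00000696 = 5.4396e-04 /h
MTBF = 1 / λ_sys = 1840 h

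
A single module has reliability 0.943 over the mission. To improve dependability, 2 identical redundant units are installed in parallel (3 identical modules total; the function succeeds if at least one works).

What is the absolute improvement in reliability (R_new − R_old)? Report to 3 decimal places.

0.057

R_before = 0.943
R_after = 1 − (1 − 0.943)^3 = 1.000
ΔR = 1.000 − 0.943 = 0.057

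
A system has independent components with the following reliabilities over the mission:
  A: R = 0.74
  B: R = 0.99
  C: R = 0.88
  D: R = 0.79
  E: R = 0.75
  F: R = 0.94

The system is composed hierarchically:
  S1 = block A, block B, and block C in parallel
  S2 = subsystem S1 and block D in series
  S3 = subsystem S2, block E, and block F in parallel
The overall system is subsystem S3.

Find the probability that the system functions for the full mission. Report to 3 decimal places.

0.997

Parallel (A, B, and C): 1 − (1 − 0.74000)(1 − 0.99000)(1 − 0.88000) = 0.99969
Series ([0.99969] and D): 0.99969 × 0.79000 = 0.78976
Parallel ([0.78976], E, and F): 1 − (1 − 0.78976)(1 − 0.75000)(1 − 0.94000) = 0.997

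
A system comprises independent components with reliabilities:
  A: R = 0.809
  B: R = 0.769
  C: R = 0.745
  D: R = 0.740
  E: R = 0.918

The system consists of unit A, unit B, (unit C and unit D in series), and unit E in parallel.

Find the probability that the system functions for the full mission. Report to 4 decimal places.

Series (C and D): 0.745000 × 0.740000 = 0.551300
Parallel (A, B, [0.551300], and E): 1 − (1 − 0.809000)(1 − 0.769000)(1 − 0.551300)(1 − 0.918000) = 0.9984

0.9984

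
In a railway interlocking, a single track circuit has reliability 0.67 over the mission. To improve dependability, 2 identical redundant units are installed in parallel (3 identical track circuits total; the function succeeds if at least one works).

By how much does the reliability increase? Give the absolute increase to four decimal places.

0.2941

R_before = 0.67
R_after = 1 − (1 − 0.67)^3 = 0.9641
ΔR = 0.9641 − 0.67 = 0.2941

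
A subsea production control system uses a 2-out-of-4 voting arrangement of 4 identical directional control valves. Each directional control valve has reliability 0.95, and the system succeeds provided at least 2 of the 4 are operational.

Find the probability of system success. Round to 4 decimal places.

R = Σ_{i=2}^{4} C(4,i) p^i (1−p)^{4−i} with p = 0.95
C(4,2)·0.95^2·0.05^2 = 0.013538
C(4,3)·0.95^3·0.05^1 = 0.171475
C(4,4)·0.95^4·0.05^0 = 0.814506
Sum = 0.9995

0.9995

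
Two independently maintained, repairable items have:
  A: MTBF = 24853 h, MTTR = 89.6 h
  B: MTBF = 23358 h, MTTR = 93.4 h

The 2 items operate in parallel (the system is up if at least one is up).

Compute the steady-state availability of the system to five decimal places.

A(A) = MTBF/(MTBF+MTTR) = 24853/(24853+89.6) = 0.996408
A(B) = MTBF/(MTBF+MTTR) = 23358/(23358+93.4) = 0.996017
Parallel availability: 1 − (1 − 0.996408)(1 − 0.996017) = 0.99999

0.99999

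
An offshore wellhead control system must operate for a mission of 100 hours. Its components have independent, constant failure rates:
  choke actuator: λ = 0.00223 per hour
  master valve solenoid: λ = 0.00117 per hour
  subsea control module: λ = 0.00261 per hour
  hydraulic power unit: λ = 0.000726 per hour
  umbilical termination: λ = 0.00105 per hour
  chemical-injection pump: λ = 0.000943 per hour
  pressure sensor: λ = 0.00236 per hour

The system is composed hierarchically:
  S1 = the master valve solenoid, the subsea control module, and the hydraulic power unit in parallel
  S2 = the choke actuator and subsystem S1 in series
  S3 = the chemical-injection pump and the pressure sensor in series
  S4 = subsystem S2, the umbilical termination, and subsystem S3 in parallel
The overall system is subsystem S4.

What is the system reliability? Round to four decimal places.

R(choke actuator) = exp(−0.00223 × 100) = 0.800115
R(master valve solenoid) = exp(−0.00117 × 100) = 0.889585
R(subsea control module) = exp(−0.00261 × 100) = 0.770281
R(hydraulic power unit) = exp(−0.000726 × 100) = 0.929973
R(umbilical termination) = exp(−0.00105 × 100) = 0.900325
R(chemical-injection pump) = exp(−0.000943 × 100) = 0.910010
R(pressure sensor) = exp(−0.00236 × 100) = 0.789781
Parallel (master valve solenoid, subsea control module, and hydraulic power unit): 1 − (1 − 0.889585)(1 − 0.770281)(1 − 0.929973) = 0.998224
Series (choke actuator and [0.998224]): 0.800115 × 0.998224 = 0.798694
Series (chemical-injection pump and pressure sensor): 0.910010 × 0.789781 = 0.718709
Parallel ([0.798694], umbilical termination, and [0.718709]): 1 − (1 − 0.798694)(1 − 0.900325)(1 − 0.718709) = 0.9944

0.9944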